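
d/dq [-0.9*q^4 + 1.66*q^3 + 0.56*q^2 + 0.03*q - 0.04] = -3.6*q^3 + 4.98*q^2 + 1.12*q + 0.03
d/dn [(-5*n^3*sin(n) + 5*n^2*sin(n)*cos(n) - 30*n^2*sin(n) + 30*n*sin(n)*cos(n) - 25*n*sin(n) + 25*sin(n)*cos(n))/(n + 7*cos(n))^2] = 5*(-n^4*cos(n) - n^3*sin(n) - 6*n^3*cos(n) + 9*n^3*cos(2*n)/2 - 21*n^3/2 - 21*n^2*sin(2*n)/2 + 2*n^2*cos(n) + 27*n^2*cos(2*n) - 63*n^2 + 17*n*sin(n)/2 - 45*n*sin(2*n) + 7*n*sin(3*n)/2 + 42*n*cos(n) + 45*n*cos(2*n)/2 - 105*n/2 + 21*sin(n)/2 - 45*sin(2*n)/2 + 21*sin(3*n)/2 + 35*cos(n))/(n + 7*cos(n))^3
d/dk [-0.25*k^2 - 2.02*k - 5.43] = -0.5*k - 2.02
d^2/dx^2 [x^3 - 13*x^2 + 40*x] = 6*x - 26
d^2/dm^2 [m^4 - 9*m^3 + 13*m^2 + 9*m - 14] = 12*m^2 - 54*m + 26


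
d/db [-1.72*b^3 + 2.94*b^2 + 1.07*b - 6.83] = -5.16*b^2 + 5.88*b + 1.07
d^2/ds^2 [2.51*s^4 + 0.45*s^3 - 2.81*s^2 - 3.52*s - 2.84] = 30.12*s^2 + 2.7*s - 5.62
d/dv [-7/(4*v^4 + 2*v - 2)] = 7*(8*v^3 + 1)/(2*(2*v^4 + v - 1)^2)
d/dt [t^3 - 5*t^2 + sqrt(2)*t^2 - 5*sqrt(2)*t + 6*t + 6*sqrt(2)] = 3*t^2 - 10*t + 2*sqrt(2)*t - 5*sqrt(2) + 6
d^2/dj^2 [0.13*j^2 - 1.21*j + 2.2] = 0.260000000000000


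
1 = 1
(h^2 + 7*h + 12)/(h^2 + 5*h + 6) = (h + 4)/(h + 2)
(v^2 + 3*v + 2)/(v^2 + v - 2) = (v + 1)/(v - 1)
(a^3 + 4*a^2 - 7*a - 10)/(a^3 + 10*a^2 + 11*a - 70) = (a + 1)/(a + 7)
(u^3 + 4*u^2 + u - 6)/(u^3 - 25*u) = (u^3 + 4*u^2 + u - 6)/(u*(u^2 - 25))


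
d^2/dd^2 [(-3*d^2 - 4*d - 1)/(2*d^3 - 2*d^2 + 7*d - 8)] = 2*(-12*d^6 - 48*d^5 + 150*d^4 - 306*d^3 - 294*d^2 + 186*d - 449)/(8*d^9 - 24*d^8 + 108*d^7 - 272*d^6 + 570*d^5 - 1062*d^4 + 1399*d^3 - 1560*d^2 + 1344*d - 512)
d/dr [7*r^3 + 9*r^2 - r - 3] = 21*r^2 + 18*r - 1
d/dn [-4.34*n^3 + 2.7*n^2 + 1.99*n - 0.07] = -13.02*n^2 + 5.4*n + 1.99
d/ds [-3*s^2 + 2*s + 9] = 2 - 6*s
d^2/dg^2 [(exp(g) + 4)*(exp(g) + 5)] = (4*exp(g) + 9)*exp(g)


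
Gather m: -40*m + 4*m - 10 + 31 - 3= 18 - 36*m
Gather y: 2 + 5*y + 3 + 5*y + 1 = 10*y + 6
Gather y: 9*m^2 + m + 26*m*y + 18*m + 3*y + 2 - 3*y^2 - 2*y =9*m^2 + 19*m - 3*y^2 + y*(26*m + 1) + 2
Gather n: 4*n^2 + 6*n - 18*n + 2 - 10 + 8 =4*n^2 - 12*n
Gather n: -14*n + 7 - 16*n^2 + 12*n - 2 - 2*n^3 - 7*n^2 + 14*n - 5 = -2*n^3 - 23*n^2 + 12*n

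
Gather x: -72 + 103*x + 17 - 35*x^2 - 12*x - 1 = -35*x^2 + 91*x - 56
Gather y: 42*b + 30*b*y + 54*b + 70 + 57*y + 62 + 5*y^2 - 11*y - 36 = 96*b + 5*y^2 + y*(30*b + 46) + 96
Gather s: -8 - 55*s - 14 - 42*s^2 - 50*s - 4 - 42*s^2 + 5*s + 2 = -84*s^2 - 100*s - 24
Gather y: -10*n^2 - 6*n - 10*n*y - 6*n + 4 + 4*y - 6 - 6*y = -10*n^2 - 12*n + y*(-10*n - 2) - 2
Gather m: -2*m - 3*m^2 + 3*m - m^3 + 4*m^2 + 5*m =-m^3 + m^2 + 6*m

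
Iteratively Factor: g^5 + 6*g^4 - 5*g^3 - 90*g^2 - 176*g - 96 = (g + 2)*(g^4 + 4*g^3 - 13*g^2 - 64*g - 48) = (g + 2)*(g + 3)*(g^3 + g^2 - 16*g - 16) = (g - 4)*(g + 2)*(g + 3)*(g^2 + 5*g + 4) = (g - 4)*(g + 1)*(g + 2)*(g + 3)*(g + 4)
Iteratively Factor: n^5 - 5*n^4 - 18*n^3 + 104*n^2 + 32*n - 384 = (n + 4)*(n^4 - 9*n^3 + 18*n^2 + 32*n - 96) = (n - 4)*(n + 4)*(n^3 - 5*n^2 - 2*n + 24) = (n - 4)^2*(n + 4)*(n^2 - n - 6) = (n - 4)^2*(n + 2)*(n + 4)*(n - 3)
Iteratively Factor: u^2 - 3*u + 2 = (u - 2)*(u - 1)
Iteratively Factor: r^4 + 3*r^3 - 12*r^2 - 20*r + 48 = (r + 4)*(r^3 - r^2 - 8*r + 12) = (r + 3)*(r + 4)*(r^2 - 4*r + 4) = (r - 2)*(r + 3)*(r + 4)*(r - 2)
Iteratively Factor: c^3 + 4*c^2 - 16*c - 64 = (c + 4)*(c^2 - 16) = (c + 4)^2*(c - 4)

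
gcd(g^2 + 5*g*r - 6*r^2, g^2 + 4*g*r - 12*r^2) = g + 6*r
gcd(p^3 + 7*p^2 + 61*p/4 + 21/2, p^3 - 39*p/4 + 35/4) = p + 7/2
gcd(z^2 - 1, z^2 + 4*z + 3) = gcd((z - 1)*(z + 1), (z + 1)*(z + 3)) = z + 1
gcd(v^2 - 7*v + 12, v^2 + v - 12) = v - 3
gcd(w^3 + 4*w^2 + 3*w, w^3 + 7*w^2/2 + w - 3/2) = w^2 + 4*w + 3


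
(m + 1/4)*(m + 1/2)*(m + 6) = m^3 + 27*m^2/4 + 37*m/8 + 3/4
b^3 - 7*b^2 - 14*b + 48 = (b - 8)*(b - 2)*(b + 3)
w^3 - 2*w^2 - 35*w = w*(w - 7)*(w + 5)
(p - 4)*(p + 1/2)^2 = p^3 - 3*p^2 - 15*p/4 - 1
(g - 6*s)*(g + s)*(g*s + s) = g^3*s - 5*g^2*s^2 + g^2*s - 6*g*s^3 - 5*g*s^2 - 6*s^3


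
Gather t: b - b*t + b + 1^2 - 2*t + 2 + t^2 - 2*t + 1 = 2*b + t^2 + t*(-b - 4) + 4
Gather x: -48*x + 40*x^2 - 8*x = 40*x^2 - 56*x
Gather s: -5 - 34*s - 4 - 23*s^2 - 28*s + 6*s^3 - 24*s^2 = 6*s^3 - 47*s^2 - 62*s - 9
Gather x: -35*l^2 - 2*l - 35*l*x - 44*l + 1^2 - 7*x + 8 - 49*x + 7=-35*l^2 - 46*l + x*(-35*l - 56) + 16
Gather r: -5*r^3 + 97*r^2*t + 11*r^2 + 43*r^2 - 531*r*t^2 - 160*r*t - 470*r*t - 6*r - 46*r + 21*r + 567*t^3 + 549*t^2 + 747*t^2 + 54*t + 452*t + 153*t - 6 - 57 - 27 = -5*r^3 + r^2*(97*t + 54) + r*(-531*t^2 - 630*t - 31) + 567*t^3 + 1296*t^2 + 659*t - 90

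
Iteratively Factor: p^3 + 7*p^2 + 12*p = (p + 3)*(p^2 + 4*p) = p*(p + 3)*(p + 4)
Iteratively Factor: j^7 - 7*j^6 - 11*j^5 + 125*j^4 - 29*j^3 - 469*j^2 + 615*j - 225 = (j + 3)*(j^6 - 10*j^5 + 19*j^4 + 68*j^3 - 233*j^2 + 230*j - 75) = (j - 1)*(j + 3)*(j^5 - 9*j^4 + 10*j^3 + 78*j^2 - 155*j + 75) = (j - 1)^2*(j + 3)*(j^4 - 8*j^3 + 2*j^2 + 80*j - 75) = (j - 5)*(j - 1)^2*(j + 3)*(j^3 - 3*j^2 - 13*j + 15) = (j - 5)*(j - 1)^2*(j + 3)^2*(j^2 - 6*j + 5) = (j - 5)^2*(j - 1)^2*(j + 3)^2*(j - 1)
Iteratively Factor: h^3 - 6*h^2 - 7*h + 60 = (h - 4)*(h^2 - 2*h - 15) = (h - 4)*(h + 3)*(h - 5)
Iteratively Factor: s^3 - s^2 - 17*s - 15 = (s + 1)*(s^2 - 2*s - 15) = (s + 1)*(s + 3)*(s - 5)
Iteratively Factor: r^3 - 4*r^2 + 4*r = (r)*(r^2 - 4*r + 4) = r*(r - 2)*(r - 2)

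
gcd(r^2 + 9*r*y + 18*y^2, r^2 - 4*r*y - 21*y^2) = r + 3*y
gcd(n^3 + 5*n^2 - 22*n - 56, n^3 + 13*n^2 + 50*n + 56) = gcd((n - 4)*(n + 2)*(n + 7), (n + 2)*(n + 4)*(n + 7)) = n^2 + 9*n + 14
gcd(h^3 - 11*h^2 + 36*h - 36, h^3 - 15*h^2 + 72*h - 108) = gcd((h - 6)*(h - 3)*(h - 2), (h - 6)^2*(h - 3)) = h^2 - 9*h + 18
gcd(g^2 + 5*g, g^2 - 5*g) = g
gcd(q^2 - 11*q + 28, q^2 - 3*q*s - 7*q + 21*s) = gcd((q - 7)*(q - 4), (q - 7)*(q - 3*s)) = q - 7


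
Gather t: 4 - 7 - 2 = -5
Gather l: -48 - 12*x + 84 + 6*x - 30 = 6 - 6*x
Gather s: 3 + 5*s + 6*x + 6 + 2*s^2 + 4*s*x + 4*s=2*s^2 + s*(4*x + 9) + 6*x + 9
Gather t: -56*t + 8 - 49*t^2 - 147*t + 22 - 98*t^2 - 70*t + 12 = -147*t^2 - 273*t + 42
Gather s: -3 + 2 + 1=0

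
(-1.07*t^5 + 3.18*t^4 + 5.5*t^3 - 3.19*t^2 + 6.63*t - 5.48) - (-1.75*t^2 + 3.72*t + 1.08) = -1.07*t^5 + 3.18*t^4 + 5.5*t^3 - 1.44*t^2 + 2.91*t - 6.56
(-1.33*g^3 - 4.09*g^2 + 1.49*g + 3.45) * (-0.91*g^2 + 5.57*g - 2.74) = 1.2103*g^5 - 3.6862*g^4 - 20.493*g^3 + 16.3664*g^2 + 15.1339*g - 9.453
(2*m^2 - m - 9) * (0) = 0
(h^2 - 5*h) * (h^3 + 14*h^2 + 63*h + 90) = h^5 + 9*h^4 - 7*h^3 - 225*h^2 - 450*h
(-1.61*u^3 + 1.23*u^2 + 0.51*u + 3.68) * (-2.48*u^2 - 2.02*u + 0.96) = 3.9928*u^5 + 0.2018*u^4 - 5.295*u^3 - 8.9758*u^2 - 6.944*u + 3.5328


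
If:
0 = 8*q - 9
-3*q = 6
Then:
No Solution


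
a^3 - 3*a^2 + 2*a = a*(a - 2)*(a - 1)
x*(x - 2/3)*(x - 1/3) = x^3 - x^2 + 2*x/9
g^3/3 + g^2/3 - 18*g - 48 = (g/3 + 1)*(g - 8)*(g + 6)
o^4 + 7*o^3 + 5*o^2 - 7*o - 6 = (o - 1)*(o + 1)^2*(o + 6)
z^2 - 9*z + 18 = (z - 6)*(z - 3)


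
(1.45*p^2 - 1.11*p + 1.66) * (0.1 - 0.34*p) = -0.493*p^3 + 0.5224*p^2 - 0.6754*p + 0.166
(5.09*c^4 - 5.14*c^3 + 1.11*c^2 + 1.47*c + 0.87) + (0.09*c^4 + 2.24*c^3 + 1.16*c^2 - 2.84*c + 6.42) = 5.18*c^4 - 2.9*c^3 + 2.27*c^2 - 1.37*c + 7.29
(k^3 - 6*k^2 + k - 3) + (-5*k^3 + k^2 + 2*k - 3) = -4*k^3 - 5*k^2 + 3*k - 6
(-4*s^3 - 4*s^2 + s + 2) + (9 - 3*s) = -4*s^3 - 4*s^2 - 2*s + 11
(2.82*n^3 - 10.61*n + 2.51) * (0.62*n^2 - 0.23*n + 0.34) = 1.7484*n^5 - 0.6486*n^4 - 5.6194*n^3 + 3.9965*n^2 - 4.1847*n + 0.8534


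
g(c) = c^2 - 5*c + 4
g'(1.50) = -2.00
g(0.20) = 3.04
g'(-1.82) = -8.64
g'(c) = 2*c - 5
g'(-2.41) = -9.82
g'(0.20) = -4.60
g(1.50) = -1.25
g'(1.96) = -1.08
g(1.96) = -1.96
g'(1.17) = -2.66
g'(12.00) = 19.00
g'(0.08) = -4.84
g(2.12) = -2.11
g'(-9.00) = -23.00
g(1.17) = -0.48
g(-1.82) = 16.41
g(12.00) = 88.00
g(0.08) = 3.61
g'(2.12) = -0.76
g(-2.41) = 21.86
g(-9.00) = 130.00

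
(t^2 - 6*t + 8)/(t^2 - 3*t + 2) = (t - 4)/(t - 1)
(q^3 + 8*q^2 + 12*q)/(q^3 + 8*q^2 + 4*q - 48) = q*(q + 2)/(q^2 + 2*q - 8)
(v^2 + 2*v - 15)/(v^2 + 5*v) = (v - 3)/v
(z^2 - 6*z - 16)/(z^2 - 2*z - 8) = (z - 8)/(z - 4)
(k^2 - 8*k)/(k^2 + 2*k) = (k - 8)/(k + 2)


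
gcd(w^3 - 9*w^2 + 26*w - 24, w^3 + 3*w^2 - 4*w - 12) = w - 2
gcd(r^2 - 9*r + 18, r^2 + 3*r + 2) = 1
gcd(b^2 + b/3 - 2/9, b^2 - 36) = 1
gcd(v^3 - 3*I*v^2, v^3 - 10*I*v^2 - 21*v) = v^2 - 3*I*v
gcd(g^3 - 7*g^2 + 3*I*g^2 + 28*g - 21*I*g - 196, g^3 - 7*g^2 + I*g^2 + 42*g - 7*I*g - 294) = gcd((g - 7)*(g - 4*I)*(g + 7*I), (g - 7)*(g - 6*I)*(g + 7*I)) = g^2 + g*(-7 + 7*I) - 49*I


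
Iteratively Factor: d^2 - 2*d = (d - 2)*(d)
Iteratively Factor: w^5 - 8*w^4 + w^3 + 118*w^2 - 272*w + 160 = (w - 4)*(w^4 - 4*w^3 - 15*w^2 + 58*w - 40) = (w - 4)*(w - 1)*(w^3 - 3*w^2 - 18*w + 40) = (w - 5)*(w - 4)*(w - 1)*(w^2 + 2*w - 8) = (w - 5)*(w - 4)*(w - 1)*(w + 4)*(w - 2)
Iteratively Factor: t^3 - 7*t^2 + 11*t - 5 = (t - 1)*(t^2 - 6*t + 5) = (t - 5)*(t - 1)*(t - 1)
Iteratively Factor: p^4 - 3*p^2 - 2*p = (p + 1)*(p^3 - p^2 - 2*p) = (p + 1)^2*(p^2 - 2*p) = (p - 2)*(p + 1)^2*(p)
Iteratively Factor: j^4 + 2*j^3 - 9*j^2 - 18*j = (j - 3)*(j^3 + 5*j^2 + 6*j) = (j - 3)*(j + 2)*(j^2 + 3*j) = j*(j - 3)*(j + 2)*(j + 3)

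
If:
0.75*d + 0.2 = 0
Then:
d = -0.27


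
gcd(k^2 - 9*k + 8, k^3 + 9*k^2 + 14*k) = 1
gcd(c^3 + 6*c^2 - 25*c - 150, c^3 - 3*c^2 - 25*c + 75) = c^2 - 25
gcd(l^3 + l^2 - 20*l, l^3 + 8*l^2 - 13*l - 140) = l^2 + l - 20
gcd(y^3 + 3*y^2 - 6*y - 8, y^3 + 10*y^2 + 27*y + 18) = y + 1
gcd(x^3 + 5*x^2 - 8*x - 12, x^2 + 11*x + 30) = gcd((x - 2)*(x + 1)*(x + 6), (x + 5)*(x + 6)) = x + 6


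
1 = 1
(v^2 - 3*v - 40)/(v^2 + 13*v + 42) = (v^2 - 3*v - 40)/(v^2 + 13*v + 42)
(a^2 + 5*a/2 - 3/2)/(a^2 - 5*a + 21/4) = 2*(2*a^2 + 5*a - 3)/(4*a^2 - 20*a + 21)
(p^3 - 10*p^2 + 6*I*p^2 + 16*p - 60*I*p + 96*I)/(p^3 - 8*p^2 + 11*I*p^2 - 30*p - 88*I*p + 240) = (p - 2)/(p + 5*I)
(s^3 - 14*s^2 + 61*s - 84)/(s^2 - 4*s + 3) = (s^2 - 11*s + 28)/(s - 1)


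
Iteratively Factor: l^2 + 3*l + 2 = (l + 2)*(l + 1)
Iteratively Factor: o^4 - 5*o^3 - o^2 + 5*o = (o + 1)*(o^3 - 6*o^2 + 5*o) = (o - 1)*(o + 1)*(o^2 - 5*o) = (o - 5)*(o - 1)*(o + 1)*(o)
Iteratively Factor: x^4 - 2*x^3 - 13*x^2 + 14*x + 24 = (x - 4)*(x^3 + 2*x^2 - 5*x - 6) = (x - 4)*(x + 1)*(x^2 + x - 6) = (x - 4)*(x - 2)*(x + 1)*(x + 3)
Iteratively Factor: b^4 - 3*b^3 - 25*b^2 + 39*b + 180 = (b + 3)*(b^3 - 6*b^2 - 7*b + 60) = (b - 4)*(b + 3)*(b^2 - 2*b - 15) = (b - 4)*(b + 3)^2*(b - 5)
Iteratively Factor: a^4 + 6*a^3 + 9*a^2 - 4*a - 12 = (a - 1)*(a^3 + 7*a^2 + 16*a + 12) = (a - 1)*(a + 3)*(a^2 + 4*a + 4) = (a - 1)*(a + 2)*(a + 3)*(a + 2)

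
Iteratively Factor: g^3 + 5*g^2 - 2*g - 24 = (g - 2)*(g^2 + 7*g + 12) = (g - 2)*(g + 4)*(g + 3)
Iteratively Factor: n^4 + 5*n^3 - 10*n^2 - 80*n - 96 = (n + 3)*(n^3 + 2*n^2 - 16*n - 32) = (n + 3)*(n + 4)*(n^2 - 2*n - 8) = (n + 2)*(n + 3)*(n + 4)*(n - 4)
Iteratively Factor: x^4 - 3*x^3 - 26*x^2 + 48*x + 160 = (x + 2)*(x^3 - 5*x^2 - 16*x + 80) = (x + 2)*(x + 4)*(x^2 - 9*x + 20) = (x - 5)*(x + 2)*(x + 4)*(x - 4)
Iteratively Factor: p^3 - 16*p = (p - 4)*(p^2 + 4*p) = p*(p - 4)*(p + 4)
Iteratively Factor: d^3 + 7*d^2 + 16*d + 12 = (d + 2)*(d^2 + 5*d + 6) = (d + 2)*(d + 3)*(d + 2)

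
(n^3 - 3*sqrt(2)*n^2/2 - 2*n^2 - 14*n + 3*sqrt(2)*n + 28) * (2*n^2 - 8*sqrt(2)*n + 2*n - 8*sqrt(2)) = 2*n^5 - 11*sqrt(2)*n^4 - 2*n^4 - 8*n^3 + 11*sqrt(2)*n^3 + 4*n^2 + 134*sqrt(2)*n^2 - 112*sqrt(2)*n + 8*n - 224*sqrt(2)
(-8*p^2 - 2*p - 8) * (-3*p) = 24*p^3 + 6*p^2 + 24*p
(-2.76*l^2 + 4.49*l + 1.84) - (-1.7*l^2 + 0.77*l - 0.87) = -1.06*l^2 + 3.72*l + 2.71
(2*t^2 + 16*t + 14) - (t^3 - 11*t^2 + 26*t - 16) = -t^3 + 13*t^2 - 10*t + 30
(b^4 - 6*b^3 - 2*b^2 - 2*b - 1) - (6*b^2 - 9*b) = b^4 - 6*b^3 - 8*b^2 + 7*b - 1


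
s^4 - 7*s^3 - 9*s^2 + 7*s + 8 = (s - 8)*(s - 1)*(s + 1)^2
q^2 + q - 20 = (q - 4)*(q + 5)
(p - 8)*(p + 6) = p^2 - 2*p - 48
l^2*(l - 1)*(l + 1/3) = l^4 - 2*l^3/3 - l^2/3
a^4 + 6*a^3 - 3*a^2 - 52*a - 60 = (a - 3)*(a + 2)^2*(a + 5)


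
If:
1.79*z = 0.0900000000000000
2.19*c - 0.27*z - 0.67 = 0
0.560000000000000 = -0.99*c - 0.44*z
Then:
No Solution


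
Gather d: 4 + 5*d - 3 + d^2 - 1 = d^2 + 5*d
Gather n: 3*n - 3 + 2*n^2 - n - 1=2*n^2 + 2*n - 4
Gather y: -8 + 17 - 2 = 7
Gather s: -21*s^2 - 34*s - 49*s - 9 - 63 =-21*s^2 - 83*s - 72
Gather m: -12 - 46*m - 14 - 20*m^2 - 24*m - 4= -20*m^2 - 70*m - 30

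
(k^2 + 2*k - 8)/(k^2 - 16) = (k - 2)/(k - 4)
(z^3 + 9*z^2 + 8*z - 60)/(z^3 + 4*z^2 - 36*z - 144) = (z^2 + 3*z - 10)/(z^2 - 2*z - 24)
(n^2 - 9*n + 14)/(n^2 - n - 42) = (n - 2)/(n + 6)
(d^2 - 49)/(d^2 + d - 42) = (d - 7)/(d - 6)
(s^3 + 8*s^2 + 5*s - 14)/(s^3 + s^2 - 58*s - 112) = (s - 1)/(s - 8)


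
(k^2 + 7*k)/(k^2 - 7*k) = (k + 7)/(k - 7)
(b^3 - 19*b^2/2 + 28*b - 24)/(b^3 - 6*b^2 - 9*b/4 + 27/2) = 2*(b^2 - 8*b + 16)/(2*b^2 - 9*b - 18)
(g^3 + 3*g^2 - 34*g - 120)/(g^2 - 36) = (g^2 + 9*g + 20)/(g + 6)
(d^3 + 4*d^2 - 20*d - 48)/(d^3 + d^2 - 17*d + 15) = (d^3 + 4*d^2 - 20*d - 48)/(d^3 + d^2 - 17*d + 15)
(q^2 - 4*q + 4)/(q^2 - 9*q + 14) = (q - 2)/(q - 7)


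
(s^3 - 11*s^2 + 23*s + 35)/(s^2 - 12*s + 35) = s + 1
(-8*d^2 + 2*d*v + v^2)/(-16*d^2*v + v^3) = (-2*d + v)/(v*(-4*d + v))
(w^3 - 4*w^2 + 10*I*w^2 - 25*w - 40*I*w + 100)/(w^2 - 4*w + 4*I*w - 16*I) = (w^2 + 10*I*w - 25)/(w + 4*I)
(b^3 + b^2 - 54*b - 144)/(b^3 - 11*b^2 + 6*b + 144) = (b + 6)/(b - 6)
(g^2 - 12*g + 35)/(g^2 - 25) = (g - 7)/(g + 5)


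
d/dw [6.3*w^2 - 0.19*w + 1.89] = 12.6*w - 0.19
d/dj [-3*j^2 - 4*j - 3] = -6*j - 4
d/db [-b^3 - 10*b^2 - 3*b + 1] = -3*b^2 - 20*b - 3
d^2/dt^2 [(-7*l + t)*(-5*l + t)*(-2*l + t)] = -28*l + 6*t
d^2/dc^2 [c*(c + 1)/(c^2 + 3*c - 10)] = 4*(-c^3 + 15*c^2 + 15*c + 65)/(c^6 + 9*c^5 - 3*c^4 - 153*c^3 + 30*c^2 + 900*c - 1000)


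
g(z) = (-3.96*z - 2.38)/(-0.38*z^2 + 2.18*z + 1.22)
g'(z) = (-3.96*z - 2.38)*(0.76*z - 2.18)/(-0.38*z^2 + 2.18*z + 1.22)^2 - 3.96/(-0.38*z^2 + 2.18*z + 1.22) = (-1.5048*z^2 - 1.8088*z + 0.357200000000001)/(0.1444*z^4 - 1.6568*z^3 + 3.8252*z^2 + 5.3192*z + 1.4884)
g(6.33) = 132.73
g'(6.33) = -1669.56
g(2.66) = -2.98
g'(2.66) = -0.81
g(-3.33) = -1.05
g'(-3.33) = -0.10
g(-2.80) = -1.11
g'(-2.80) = -0.10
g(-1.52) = -1.22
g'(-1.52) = -0.04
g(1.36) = -2.23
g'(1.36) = -0.40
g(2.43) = -2.81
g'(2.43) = -0.71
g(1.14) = -2.15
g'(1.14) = -0.35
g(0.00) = -1.95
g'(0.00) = 0.24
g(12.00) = 1.83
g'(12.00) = -0.32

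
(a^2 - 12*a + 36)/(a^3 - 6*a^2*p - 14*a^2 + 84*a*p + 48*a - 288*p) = (6 - a)/(-a^2 + 6*a*p + 8*a - 48*p)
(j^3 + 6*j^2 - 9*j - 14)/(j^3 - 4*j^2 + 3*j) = (j^3 + 6*j^2 - 9*j - 14)/(j*(j^2 - 4*j + 3))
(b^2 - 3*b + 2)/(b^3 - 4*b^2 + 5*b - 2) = 1/(b - 1)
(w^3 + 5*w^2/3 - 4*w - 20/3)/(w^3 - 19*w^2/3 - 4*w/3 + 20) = (w + 2)/(w - 6)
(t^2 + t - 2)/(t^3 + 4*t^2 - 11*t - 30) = (t - 1)/(t^2 + 2*t - 15)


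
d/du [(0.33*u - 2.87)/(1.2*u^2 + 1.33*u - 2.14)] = (-0.396*u^2 + 6.888*u + 3.1109)/(1.44*u^4 + 3.192*u^3 - 3.3671*u^2 - 5.6924*u + 4.5796)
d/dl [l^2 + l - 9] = 2*l + 1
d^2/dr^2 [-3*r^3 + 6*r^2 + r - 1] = 12 - 18*r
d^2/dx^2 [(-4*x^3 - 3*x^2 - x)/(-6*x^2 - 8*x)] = 37/(27*x^3 + 108*x^2 + 144*x + 64)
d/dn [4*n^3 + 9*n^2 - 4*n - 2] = 12*n^2 + 18*n - 4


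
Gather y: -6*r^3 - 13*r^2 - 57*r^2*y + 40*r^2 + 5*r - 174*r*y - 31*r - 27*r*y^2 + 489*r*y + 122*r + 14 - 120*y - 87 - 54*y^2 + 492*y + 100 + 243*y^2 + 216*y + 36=-6*r^3 + 27*r^2 + 96*r + y^2*(189 - 27*r) + y*(-57*r^2 + 315*r + 588) + 63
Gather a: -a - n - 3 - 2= -a - n - 5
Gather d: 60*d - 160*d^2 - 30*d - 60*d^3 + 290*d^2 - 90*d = -60*d^3 + 130*d^2 - 60*d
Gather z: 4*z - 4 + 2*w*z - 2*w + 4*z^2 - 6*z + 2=-2*w + 4*z^2 + z*(2*w - 2) - 2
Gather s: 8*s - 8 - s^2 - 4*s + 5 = -s^2 + 4*s - 3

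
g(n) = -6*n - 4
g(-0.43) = -1.42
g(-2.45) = 10.70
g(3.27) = -23.62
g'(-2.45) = -6.00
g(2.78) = -20.68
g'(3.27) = -6.00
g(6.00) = -40.00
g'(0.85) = -6.00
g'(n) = -6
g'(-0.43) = -6.00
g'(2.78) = -6.00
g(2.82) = -20.92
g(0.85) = -9.10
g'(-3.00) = -6.00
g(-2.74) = 12.44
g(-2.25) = 9.50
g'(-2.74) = -6.00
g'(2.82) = -6.00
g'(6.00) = -6.00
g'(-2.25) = -6.00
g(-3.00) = 14.00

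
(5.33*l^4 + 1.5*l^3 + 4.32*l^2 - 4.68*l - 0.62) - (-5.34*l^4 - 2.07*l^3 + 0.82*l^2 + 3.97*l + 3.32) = 10.67*l^4 + 3.57*l^3 + 3.5*l^2 - 8.65*l - 3.94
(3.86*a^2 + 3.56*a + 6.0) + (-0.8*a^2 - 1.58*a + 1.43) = 3.06*a^2 + 1.98*a + 7.43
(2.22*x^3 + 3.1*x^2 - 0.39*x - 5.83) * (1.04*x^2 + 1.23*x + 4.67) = 2.3088*x^5 + 5.9546*x^4 + 13.7748*x^3 + 7.9341*x^2 - 8.9922*x - 27.2261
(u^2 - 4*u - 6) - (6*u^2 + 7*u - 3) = -5*u^2 - 11*u - 3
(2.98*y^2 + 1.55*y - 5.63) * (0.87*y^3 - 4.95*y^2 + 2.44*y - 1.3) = 2.5926*y^5 - 13.4025*y^4 - 5.2994*y^3 + 27.7765*y^2 - 15.7522*y + 7.319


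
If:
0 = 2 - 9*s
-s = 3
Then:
No Solution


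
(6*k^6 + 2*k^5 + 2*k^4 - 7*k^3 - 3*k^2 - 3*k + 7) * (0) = 0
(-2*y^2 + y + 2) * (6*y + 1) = -12*y^3 + 4*y^2 + 13*y + 2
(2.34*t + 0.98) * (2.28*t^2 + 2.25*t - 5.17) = 5.3352*t^3 + 7.4994*t^2 - 9.8928*t - 5.0666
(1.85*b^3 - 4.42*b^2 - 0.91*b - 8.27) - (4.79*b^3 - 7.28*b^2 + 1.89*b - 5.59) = -2.94*b^3 + 2.86*b^2 - 2.8*b - 2.68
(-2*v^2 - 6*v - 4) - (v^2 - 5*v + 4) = -3*v^2 - v - 8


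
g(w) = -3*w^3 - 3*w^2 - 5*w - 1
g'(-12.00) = -1229.00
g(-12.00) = 4811.00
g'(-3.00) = -68.00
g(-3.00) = 68.00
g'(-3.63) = -101.81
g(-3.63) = 121.12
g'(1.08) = -21.98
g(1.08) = -13.68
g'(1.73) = -42.32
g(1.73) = -34.16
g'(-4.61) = -168.61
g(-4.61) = 252.21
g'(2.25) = -64.06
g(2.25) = -61.61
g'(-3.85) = -115.30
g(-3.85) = 144.98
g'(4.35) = -201.40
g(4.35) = -326.46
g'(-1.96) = -27.81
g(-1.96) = 19.86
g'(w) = -9*w^2 - 6*w - 5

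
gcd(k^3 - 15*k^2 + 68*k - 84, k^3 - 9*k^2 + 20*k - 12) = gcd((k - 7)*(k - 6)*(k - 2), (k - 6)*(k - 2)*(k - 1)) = k^2 - 8*k + 12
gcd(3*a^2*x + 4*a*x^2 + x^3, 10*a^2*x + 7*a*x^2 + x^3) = x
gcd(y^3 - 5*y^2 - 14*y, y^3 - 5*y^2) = y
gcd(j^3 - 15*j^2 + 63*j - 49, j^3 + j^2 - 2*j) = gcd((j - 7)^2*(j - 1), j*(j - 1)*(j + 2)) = j - 1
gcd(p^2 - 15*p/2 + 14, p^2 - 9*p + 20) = p - 4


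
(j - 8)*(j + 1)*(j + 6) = j^3 - j^2 - 50*j - 48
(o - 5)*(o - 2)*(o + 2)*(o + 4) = o^4 - o^3 - 24*o^2 + 4*o + 80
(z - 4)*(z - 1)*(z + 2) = z^3 - 3*z^2 - 6*z + 8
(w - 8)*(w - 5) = w^2 - 13*w + 40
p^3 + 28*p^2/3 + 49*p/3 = p*(p + 7/3)*(p + 7)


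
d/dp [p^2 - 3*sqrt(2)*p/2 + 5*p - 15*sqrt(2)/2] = 2*p - 3*sqrt(2)/2 + 5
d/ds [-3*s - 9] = -3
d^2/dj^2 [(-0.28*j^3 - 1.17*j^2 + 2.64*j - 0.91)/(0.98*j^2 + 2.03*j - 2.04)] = (6.298852*j^3 - 12.320952*j^2 + 13.813716*j + 0.98881)/(0.941192*j^6 + 5.848836*j^5 + 6.237798*j^4 - 15.984829*j^3 - 12.984804*j^2 + 25.344144*j - 8.489664)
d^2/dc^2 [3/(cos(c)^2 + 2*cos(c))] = 3*(-2*(1 - cos(2*c))^2 + 15*cos(c) - 6*cos(2*c) - 3*cos(3*c) + 18)/(2*(cos(c) + 2)^3*cos(c)^3)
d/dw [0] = 0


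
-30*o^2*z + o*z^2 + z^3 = z*(-5*o + z)*(6*o + z)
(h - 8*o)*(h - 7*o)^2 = h^3 - 22*h^2*o + 161*h*o^2 - 392*o^3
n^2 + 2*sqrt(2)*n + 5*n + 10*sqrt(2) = (n + 5)*(n + 2*sqrt(2))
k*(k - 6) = k^2 - 6*k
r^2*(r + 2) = r^3 + 2*r^2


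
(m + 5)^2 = m^2 + 10*m + 25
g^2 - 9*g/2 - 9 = (g - 6)*(g + 3/2)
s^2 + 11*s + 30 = (s + 5)*(s + 6)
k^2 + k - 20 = (k - 4)*(k + 5)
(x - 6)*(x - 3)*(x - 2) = x^3 - 11*x^2 + 36*x - 36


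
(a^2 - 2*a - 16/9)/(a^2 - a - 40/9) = (3*a + 2)/(3*a + 5)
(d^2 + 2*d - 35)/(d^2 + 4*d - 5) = (d^2 + 2*d - 35)/(d^2 + 4*d - 5)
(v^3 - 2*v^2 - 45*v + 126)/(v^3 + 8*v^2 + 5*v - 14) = (v^2 - 9*v + 18)/(v^2 + v - 2)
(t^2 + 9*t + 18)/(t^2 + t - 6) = (t + 6)/(t - 2)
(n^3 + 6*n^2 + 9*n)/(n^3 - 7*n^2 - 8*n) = (n^2 + 6*n + 9)/(n^2 - 7*n - 8)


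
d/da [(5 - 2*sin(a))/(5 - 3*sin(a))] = 5*cos(a)/(3*sin(a) - 5)^2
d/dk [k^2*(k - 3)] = 3*k*(k - 2)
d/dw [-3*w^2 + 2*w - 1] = 2 - 6*w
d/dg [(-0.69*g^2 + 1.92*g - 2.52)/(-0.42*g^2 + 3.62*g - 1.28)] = (-1.6914*g^2 - 0.3504*g + 6.6648)/(0.1764*g^4 - 3.0408*g^3 + 14.1796*g^2 - 9.2672*g + 1.6384)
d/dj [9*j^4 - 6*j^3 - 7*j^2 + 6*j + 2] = 36*j^3 - 18*j^2 - 14*j + 6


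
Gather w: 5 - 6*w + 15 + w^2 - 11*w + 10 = w^2 - 17*w + 30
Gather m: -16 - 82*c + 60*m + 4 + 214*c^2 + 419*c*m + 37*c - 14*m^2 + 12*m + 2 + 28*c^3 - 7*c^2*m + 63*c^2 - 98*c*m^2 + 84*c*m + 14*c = 28*c^3 + 277*c^2 - 31*c + m^2*(-98*c - 14) + m*(-7*c^2 + 503*c + 72) - 10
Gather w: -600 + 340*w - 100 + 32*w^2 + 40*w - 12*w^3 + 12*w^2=-12*w^3 + 44*w^2 + 380*w - 700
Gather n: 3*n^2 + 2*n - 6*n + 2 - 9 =3*n^2 - 4*n - 7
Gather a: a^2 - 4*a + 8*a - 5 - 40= a^2 + 4*a - 45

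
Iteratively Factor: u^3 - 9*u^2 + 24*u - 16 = (u - 4)*(u^2 - 5*u + 4) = (u - 4)*(u - 1)*(u - 4)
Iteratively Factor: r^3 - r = (r - 1)*(r^2 + r) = (r - 1)*(r + 1)*(r)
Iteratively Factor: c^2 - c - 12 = (c - 4)*(c + 3)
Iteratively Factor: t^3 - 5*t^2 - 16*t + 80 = (t + 4)*(t^2 - 9*t + 20) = (t - 5)*(t + 4)*(t - 4)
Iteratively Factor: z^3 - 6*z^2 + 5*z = (z)*(z^2 - 6*z + 5) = z*(z - 1)*(z - 5)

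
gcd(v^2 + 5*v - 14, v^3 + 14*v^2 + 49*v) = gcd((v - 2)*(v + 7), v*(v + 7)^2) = v + 7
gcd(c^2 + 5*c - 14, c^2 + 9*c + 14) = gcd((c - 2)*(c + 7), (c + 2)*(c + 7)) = c + 7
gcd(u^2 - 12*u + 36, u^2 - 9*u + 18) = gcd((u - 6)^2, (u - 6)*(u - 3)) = u - 6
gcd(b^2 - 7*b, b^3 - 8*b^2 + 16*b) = b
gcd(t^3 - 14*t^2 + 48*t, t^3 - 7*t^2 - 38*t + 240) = t - 8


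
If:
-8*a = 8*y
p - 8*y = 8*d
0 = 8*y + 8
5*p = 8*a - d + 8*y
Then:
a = 1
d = 40/41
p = -8/41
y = -1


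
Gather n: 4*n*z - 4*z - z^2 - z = 4*n*z - z^2 - 5*z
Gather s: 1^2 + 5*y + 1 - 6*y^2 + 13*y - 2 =-6*y^2 + 18*y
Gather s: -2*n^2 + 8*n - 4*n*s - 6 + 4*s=-2*n^2 + 8*n + s*(4 - 4*n) - 6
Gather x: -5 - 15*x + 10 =5 - 15*x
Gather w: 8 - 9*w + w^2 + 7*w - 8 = w^2 - 2*w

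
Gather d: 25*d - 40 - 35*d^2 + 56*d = -35*d^2 + 81*d - 40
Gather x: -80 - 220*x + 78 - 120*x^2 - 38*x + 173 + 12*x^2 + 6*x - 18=-108*x^2 - 252*x + 153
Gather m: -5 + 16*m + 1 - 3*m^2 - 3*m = -3*m^2 + 13*m - 4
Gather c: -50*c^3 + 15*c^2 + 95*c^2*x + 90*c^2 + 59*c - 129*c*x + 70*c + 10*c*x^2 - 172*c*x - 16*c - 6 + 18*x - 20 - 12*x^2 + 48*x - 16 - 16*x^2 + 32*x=-50*c^3 + c^2*(95*x + 105) + c*(10*x^2 - 301*x + 113) - 28*x^2 + 98*x - 42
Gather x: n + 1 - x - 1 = n - x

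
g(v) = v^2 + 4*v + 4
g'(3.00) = 10.00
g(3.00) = 25.00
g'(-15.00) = -26.00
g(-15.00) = 169.00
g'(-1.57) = 0.86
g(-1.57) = 0.18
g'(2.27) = 8.54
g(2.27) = 18.23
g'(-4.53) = -5.06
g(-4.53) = 6.40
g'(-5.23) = -6.46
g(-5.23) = 10.43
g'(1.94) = 7.88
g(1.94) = 15.52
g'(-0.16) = 3.68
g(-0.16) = 3.39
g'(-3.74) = -3.48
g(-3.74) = 3.03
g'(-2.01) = -0.02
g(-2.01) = 0.00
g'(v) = 2*v + 4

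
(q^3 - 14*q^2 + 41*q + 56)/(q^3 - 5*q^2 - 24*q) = (q^2 - 6*q - 7)/(q*(q + 3))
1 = 1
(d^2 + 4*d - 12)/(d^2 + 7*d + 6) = (d - 2)/(d + 1)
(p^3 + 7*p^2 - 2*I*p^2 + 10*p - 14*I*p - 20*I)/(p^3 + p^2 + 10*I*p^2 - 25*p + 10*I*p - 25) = (p^3 + p^2*(7 - 2*I) + p*(10 - 14*I) - 20*I)/(p^3 + p^2*(1 + 10*I) + p*(-25 + 10*I) - 25)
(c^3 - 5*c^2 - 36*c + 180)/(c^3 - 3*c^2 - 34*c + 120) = (c - 6)/(c - 4)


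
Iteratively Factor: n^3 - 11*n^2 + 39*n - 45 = (n - 3)*(n^2 - 8*n + 15) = (n - 3)^2*(n - 5)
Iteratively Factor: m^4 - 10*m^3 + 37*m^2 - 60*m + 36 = (m - 2)*(m^3 - 8*m^2 + 21*m - 18) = (m - 3)*(m - 2)*(m^2 - 5*m + 6) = (m - 3)*(m - 2)^2*(m - 3)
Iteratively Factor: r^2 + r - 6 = (r - 2)*(r + 3)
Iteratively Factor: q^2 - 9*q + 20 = (q - 5)*(q - 4)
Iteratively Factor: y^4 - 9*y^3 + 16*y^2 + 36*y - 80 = (y - 2)*(y^3 - 7*y^2 + 2*y + 40) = (y - 5)*(y - 2)*(y^2 - 2*y - 8) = (y - 5)*(y - 2)*(y + 2)*(y - 4)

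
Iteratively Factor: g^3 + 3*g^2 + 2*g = (g)*(g^2 + 3*g + 2) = g*(g + 1)*(g + 2)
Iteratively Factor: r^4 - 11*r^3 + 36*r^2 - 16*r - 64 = (r - 4)*(r^3 - 7*r^2 + 8*r + 16) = (r - 4)^2*(r^2 - 3*r - 4) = (r - 4)^3*(r + 1)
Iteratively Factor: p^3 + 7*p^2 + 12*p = (p + 4)*(p^2 + 3*p) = p*(p + 4)*(p + 3)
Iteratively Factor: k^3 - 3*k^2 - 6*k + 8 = (k - 4)*(k^2 + k - 2) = (k - 4)*(k + 2)*(k - 1)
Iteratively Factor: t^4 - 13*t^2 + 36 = (t + 3)*(t^3 - 3*t^2 - 4*t + 12) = (t + 2)*(t + 3)*(t^2 - 5*t + 6) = (t - 2)*(t + 2)*(t + 3)*(t - 3)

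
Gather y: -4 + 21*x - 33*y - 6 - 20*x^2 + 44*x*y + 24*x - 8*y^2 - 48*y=-20*x^2 + 45*x - 8*y^2 + y*(44*x - 81) - 10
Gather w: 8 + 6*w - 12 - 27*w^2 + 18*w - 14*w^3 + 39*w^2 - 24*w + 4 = -14*w^3 + 12*w^2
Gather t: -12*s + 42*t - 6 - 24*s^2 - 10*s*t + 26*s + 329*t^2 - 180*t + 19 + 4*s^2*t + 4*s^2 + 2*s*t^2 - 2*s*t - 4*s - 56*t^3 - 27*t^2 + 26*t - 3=-20*s^2 + 10*s - 56*t^3 + t^2*(2*s + 302) + t*(4*s^2 - 12*s - 112) + 10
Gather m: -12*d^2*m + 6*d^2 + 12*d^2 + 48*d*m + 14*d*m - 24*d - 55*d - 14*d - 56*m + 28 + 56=18*d^2 - 93*d + m*(-12*d^2 + 62*d - 56) + 84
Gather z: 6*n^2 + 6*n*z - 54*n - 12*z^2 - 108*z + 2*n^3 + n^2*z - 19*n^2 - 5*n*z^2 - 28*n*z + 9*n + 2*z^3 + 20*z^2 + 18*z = 2*n^3 - 13*n^2 - 45*n + 2*z^3 + z^2*(8 - 5*n) + z*(n^2 - 22*n - 90)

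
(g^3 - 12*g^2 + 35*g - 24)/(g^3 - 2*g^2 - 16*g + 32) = (g^3 - 12*g^2 + 35*g - 24)/(g^3 - 2*g^2 - 16*g + 32)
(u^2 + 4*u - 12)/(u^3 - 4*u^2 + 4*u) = (u + 6)/(u*(u - 2))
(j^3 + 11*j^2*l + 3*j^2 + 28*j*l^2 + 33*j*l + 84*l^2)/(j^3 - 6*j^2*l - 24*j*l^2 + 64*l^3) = (j^2 + 7*j*l + 3*j + 21*l)/(j^2 - 10*j*l + 16*l^2)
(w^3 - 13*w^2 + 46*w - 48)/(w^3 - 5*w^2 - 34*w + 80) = (w - 3)/(w + 5)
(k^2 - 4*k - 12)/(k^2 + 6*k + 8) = (k - 6)/(k + 4)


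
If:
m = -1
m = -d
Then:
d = 1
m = -1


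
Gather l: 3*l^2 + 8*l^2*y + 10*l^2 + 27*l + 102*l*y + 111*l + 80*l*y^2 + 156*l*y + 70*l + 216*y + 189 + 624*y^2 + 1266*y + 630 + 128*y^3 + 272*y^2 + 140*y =l^2*(8*y + 13) + l*(80*y^2 + 258*y + 208) + 128*y^3 + 896*y^2 + 1622*y + 819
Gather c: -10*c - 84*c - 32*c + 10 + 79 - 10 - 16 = 63 - 126*c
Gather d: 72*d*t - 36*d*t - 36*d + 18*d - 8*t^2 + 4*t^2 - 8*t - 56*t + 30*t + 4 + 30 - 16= d*(36*t - 18) - 4*t^2 - 34*t + 18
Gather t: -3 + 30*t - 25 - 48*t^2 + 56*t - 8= -48*t^2 + 86*t - 36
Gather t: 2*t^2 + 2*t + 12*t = 2*t^2 + 14*t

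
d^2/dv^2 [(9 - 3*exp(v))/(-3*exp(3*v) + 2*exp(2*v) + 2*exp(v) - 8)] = (108*exp(6*v) - 783*exp(5*v) + 678*exp(4*v) - 984*exp(3*v) + 2124*exp(2*v) - 564*exp(v) + 48)*exp(v)/(27*exp(9*v) - 54*exp(8*v) - 18*exp(7*v) + 280*exp(6*v) - 276*exp(5*v) - 216*exp(4*v) + 760*exp(3*v) - 288*exp(2*v) - 384*exp(v) + 512)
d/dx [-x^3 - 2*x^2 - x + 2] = -3*x^2 - 4*x - 1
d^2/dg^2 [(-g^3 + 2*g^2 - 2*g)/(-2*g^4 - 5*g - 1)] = 2*(4*g^9 - 24*g^8 + 48*g^7 - 70*g^6 + 96*g^5 - 12*g^4 - 15*g^3 + 15*g^2 + 3*g - 12)/(8*g^12 + 60*g^9 + 12*g^8 + 150*g^6 + 60*g^5 + 6*g^4 + 125*g^3 + 75*g^2 + 15*g + 1)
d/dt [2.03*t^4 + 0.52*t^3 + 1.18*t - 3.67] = 8.12*t^3 + 1.56*t^2 + 1.18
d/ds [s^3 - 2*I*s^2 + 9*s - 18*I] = 3*s^2 - 4*I*s + 9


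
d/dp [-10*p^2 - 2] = -20*p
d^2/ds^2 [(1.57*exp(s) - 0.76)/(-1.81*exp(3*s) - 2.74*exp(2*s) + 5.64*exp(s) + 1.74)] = (-20.573908*exp(6*s) - 0.950250000000011*exp(5*s) - 34.4351*exp(4*s) - 81.23507*exp(3*s) - 58.603104*exp(2*s) + 54.076152*exp(s) - 12.211668)*exp(s)/(5.929741*exp(9*s) + 26.929542*exp(8*s) - 14.665344*exp(7*s) - 164.356514*exp(6*s) - 6.07860000000005*exp(5*s) + 328.860936*exp(4*s) - 1.63069199999998*exp(3*s) - 141.15924*exp(2*s) - 51.226992*exp(s) - 5.268024)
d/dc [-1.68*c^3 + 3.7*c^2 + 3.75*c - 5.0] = -5.04*c^2 + 7.4*c + 3.75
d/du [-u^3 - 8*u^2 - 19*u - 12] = -3*u^2 - 16*u - 19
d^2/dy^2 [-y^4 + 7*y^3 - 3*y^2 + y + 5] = -12*y^2 + 42*y - 6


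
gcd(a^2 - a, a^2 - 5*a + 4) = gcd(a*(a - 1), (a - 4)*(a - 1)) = a - 1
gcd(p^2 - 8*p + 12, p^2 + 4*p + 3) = 1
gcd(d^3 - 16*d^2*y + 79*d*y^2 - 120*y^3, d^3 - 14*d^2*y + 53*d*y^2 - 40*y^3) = d^2 - 13*d*y + 40*y^2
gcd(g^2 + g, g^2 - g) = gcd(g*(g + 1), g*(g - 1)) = g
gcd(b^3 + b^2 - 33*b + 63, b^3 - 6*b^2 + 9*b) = b^2 - 6*b + 9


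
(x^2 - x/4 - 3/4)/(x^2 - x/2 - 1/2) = (4*x + 3)/(2*(2*x + 1))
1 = 1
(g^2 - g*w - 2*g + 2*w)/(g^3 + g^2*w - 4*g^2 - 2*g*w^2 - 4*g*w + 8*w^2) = (g - 2)/(g^2 + 2*g*w - 4*g - 8*w)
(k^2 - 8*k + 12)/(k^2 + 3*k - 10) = (k - 6)/(k + 5)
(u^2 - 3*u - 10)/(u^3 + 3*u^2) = (u^2 - 3*u - 10)/(u^2*(u + 3))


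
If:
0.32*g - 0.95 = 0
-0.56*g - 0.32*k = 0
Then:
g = 2.97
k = -5.20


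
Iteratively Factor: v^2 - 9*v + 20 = (v - 5)*(v - 4)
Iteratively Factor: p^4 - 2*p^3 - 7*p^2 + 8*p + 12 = (p - 3)*(p^3 + p^2 - 4*p - 4) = (p - 3)*(p - 2)*(p^2 + 3*p + 2) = (p - 3)*(p - 2)*(p + 1)*(p + 2)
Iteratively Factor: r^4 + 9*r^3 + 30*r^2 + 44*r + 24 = (r + 2)*(r^3 + 7*r^2 + 16*r + 12) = (r + 2)^2*(r^2 + 5*r + 6) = (r + 2)^3*(r + 3)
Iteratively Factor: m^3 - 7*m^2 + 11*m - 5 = (m - 1)*(m^2 - 6*m + 5) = (m - 5)*(m - 1)*(m - 1)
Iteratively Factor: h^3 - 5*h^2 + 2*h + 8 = (h - 2)*(h^2 - 3*h - 4) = (h - 4)*(h - 2)*(h + 1)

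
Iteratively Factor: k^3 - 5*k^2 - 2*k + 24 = (k - 4)*(k^2 - k - 6) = (k - 4)*(k - 3)*(k + 2)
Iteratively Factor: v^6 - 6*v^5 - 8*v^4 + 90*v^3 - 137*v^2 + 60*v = (v - 5)*(v^5 - v^4 - 13*v^3 + 25*v^2 - 12*v) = (v - 5)*(v + 4)*(v^4 - 5*v^3 + 7*v^2 - 3*v) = (v - 5)*(v - 1)*(v + 4)*(v^3 - 4*v^2 + 3*v) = v*(v - 5)*(v - 1)*(v + 4)*(v^2 - 4*v + 3) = v*(v - 5)*(v - 3)*(v - 1)*(v + 4)*(v - 1)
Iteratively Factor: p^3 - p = (p)*(p^2 - 1) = p*(p + 1)*(p - 1)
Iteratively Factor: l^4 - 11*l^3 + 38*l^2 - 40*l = (l - 2)*(l^3 - 9*l^2 + 20*l) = (l - 4)*(l - 2)*(l^2 - 5*l) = l*(l - 4)*(l - 2)*(l - 5)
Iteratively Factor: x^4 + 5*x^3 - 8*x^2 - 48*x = (x + 4)*(x^3 + x^2 - 12*x) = (x + 4)^2*(x^2 - 3*x) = x*(x + 4)^2*(x - 3)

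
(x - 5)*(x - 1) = x^2 - 6*x + 5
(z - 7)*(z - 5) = z^2 - 12*z + 35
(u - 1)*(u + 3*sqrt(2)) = u^2 - u + 3*sqrt(2)*u - 3*sqrt(2)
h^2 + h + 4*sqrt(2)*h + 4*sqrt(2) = (h + 1)*(h + 4*sqrt(2))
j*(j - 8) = j^2 - 8*j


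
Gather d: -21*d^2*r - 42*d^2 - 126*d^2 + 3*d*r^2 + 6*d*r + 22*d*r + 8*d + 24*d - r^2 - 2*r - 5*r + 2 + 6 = d^2*(-21*r - 168) + d*(3*r^2 + 28*r + 32) - r^2 - 7*r + 8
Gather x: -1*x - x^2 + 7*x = -x^2 + 6*x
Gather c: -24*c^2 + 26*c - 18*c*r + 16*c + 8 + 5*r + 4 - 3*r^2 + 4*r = -24*c^2 + c*(42 - 18*r) - 3*r^2 + 9*r + 12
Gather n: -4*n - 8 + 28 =20 - 4*n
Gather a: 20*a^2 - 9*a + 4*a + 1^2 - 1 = 20*a^2 - 5*a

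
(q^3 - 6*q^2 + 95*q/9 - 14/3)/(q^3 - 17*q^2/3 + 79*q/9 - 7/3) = (3*q - 2)/(3*q - 1)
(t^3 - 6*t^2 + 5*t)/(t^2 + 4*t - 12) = t*(t^2 - 6*t + 5)/(t^2 + 4*t - 12)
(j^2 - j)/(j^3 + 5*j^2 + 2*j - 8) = j/(j^2 + 6*j + 8)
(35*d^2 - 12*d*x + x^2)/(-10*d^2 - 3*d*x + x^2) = (-7*d + x)/(2*d + x)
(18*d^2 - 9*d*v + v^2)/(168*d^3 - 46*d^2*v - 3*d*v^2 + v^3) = (-3*d + v)/(-28*d^2 + 3*d*v + v^2)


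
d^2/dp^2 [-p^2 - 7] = -2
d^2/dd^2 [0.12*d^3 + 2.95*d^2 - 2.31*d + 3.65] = 0.72*d + 5.9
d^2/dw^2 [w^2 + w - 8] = 2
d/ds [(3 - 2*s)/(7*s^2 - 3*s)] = (14*s^2 - 42*s + 9)/(s^2*(49*s^2 - 42*s + 9))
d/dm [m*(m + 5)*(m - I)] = 3*m^2 + 2*m*(5 - I) - 5*I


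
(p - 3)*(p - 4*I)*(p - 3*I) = p^3 - 3*p^2 - 7*I*p^2 - 12*p + 21*I*p + 36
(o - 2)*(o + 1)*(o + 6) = o^3 + 5*o^2 - 8*o - 12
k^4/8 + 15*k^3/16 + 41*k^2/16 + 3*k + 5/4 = (k/4 + 1/2)*(k/2 + 1/2)*(k + 2)*(k + 5/2)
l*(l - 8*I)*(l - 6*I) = l^3 - 14*I*l^2 - 48*l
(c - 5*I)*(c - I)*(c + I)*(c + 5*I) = c^4 + 26*c^2 + 25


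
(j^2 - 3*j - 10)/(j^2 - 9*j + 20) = (j + 2)/(j - 4)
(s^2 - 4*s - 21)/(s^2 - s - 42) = (s + 3)/(s + 6)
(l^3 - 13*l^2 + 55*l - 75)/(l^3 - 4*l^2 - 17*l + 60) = (l - 5)/(l + 4)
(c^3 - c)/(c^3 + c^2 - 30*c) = (c^2 - 1)/(c^2 + c - 30)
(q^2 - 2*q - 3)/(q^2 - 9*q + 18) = (q + 1)/(q - 6)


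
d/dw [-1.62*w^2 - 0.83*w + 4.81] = -3.24*w - 0.83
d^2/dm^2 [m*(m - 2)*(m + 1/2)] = 6*m - 3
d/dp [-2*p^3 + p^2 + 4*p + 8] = -6*p^2 + 2*p + 4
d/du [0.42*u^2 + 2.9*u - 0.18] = 0.84*u + 2.9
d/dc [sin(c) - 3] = cos(c)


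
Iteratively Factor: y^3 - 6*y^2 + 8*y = (y - 4)*(y^2 - 2*y) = y*(y - 4)*(y - 2)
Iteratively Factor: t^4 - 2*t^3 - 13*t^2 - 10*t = (t - 5)*(t^3 + 3*t^2 + 2*t) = t*(t - 5)*(t^2 + 3*t + 2) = t*(t - 5)*(t + 2)*(t + 1)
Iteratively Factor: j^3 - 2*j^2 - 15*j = (j - 5)*(j^2 + 3*j) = (j - 5)*(j + 3)*(j)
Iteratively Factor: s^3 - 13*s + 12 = (s - 3)*(s^2 + 3*s - 4) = (s - 3)*(s + 4)*(s - 1)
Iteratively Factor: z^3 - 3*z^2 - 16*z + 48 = (z + 4)*(z^2 - 7*z + 12) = (z - 3)*(z + 4)*(z - 4)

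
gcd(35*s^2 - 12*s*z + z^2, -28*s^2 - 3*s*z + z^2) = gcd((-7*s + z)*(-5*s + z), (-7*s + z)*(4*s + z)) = -7*s + z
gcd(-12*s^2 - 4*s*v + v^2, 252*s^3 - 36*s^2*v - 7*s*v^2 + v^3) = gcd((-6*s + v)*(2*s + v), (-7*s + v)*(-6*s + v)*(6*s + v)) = 6*s - v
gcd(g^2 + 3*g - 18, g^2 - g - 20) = 1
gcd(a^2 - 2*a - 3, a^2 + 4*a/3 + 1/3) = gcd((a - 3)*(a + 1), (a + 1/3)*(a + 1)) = a + 1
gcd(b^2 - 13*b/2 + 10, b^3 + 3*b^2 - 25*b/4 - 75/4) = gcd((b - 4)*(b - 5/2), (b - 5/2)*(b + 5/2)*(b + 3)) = b - 5/2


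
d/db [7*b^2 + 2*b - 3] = 14*b + 2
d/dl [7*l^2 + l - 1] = 14*l + 1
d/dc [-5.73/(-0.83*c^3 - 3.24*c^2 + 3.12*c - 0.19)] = (-14.2677*c^2 - 37.1304*c + 17.8776)/(0.83*c^3 + 3.24*c^2 - 3.12*c + 0.19)^2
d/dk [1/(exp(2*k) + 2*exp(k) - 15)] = -2*(exp(k) + 1)*exp(k)/(exp(2*k) + 2*exp(k) - 15)^2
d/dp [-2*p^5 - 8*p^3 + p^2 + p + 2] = -10*p^4 - 24*p^2 + 2*p + 1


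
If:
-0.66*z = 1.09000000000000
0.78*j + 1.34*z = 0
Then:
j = 2.84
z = -1.65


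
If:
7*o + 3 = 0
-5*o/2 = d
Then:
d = 15/14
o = -3/7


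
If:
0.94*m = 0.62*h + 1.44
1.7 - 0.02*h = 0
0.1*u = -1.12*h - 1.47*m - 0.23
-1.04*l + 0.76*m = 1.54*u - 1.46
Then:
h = 85.00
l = 2710.30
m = 57.60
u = -1800.96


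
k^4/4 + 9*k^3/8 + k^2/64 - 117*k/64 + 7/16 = (k/4 + 1)*(k - 1)*(k - 1/4)*(k + 7/4)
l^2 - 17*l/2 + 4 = (l - 8)*(l - 1/2)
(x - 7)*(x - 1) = x^2 - 8*x + 7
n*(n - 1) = n^2 - n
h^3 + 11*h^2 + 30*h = h*(h + 5)*(h + 6)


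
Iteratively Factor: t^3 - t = (t + 1)*(t^2 - t) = t*(t + 1)*(t - 1)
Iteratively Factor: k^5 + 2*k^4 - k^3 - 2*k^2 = (k)*(k^4 + 2*k^3 - k^2 - 2*k) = k*(k - 1)*(k^3 + 3*k^2 + 2*k) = k*(k - 1)*(k + 1)*(k^2 + 2*k) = k*(k - 1)*(k + 1)*(k + 2)*(k)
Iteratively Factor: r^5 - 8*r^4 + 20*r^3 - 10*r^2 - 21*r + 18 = (r - 2)*(r^4 - 6*r^3 + 8*r^2 + 6*r - 9) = (r - 3)*(r - 2)*(r^3 - 3*r^2 - r + 3) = (r - 3)*(r - 2)*(r - 1)*(r^2 - 2*r - 3) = (r - 3)*(r - 2)*(r - 1)*(r + 1)*(r - 3)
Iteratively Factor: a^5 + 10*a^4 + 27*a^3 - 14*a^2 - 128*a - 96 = (a + 4)*(a^4 + 6*a^3 + 3*a^2 - 26*a - 24) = (a - 2)*(a + 4)*(a^3 + 8*a^2 + 19*a + 12) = (a - 2)*(a + 4)^2*(a^2 + 4*a + 3) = (a - 2)*(a + 3)*(a + 4)^2*(a + 1)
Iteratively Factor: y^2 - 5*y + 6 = (y - 2)*(y - 3)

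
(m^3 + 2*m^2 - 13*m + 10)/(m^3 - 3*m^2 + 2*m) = (m + 5)/m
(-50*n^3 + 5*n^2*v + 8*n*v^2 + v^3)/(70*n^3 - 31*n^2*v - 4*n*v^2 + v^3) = (5*n + v)/(-7*n + v)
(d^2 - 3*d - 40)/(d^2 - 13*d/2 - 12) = 2*(d + 5)/(2*d + 3)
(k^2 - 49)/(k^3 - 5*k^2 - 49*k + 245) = 1/(k - 5)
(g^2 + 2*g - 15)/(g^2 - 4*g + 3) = (g + 5)/(g - 1)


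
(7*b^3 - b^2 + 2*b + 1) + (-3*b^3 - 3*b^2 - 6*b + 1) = 4*b^3 - 4*b^2 - 4*b + 2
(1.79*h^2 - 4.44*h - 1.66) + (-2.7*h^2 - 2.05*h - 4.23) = -0.91*h^2 - 6.49*h - 5.89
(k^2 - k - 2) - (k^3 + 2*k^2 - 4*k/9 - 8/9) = -k^3 - k^2 - 5*k/9 - 10/9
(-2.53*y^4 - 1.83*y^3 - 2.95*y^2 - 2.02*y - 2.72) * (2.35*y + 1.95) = -5.9455*y^5 - 9.234*y^4 - 10.501*y^3 - 10.4995*y^2 - 10.331*y - 5.304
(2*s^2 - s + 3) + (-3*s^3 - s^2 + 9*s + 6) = -3*s^3 + s^2 + 8*s + 9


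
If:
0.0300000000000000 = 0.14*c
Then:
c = 0.21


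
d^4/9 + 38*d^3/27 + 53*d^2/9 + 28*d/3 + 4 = (d/3 + 1)^2*(d + 2/3)*(d + 6)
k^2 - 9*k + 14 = (k - 7)*(k - 2)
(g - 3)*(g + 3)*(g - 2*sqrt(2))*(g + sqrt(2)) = g^4 - sqrt(2)*g^3 - 13*g^2 + 9*sqrt(2)*g + 36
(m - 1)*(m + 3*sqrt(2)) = m^2 - m + 3*sqrt(2)*m - 3*sqrt(2)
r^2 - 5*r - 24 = (r - 8)*(r + 3)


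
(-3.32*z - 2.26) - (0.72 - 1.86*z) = -1.46*z - 2.98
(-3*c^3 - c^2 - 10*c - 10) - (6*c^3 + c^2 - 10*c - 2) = -9*c^3 - 2*c^2 - 8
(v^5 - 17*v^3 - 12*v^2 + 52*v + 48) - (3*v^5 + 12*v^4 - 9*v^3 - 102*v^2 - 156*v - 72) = -2*v^5 - 12*v^4 - 8*v^3 + 90*v^2 + 208*v + 120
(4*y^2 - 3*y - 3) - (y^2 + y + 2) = 3*y^2 - 4*y - 5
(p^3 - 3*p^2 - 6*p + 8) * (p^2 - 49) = p^5 - 3*p^4 - 55*p^3 + 155*p^2 + 294*p - 392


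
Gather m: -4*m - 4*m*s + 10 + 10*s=m*(-4*s - 4) + 10*s + 10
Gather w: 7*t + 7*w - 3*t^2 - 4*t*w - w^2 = -3*t^2 + 7*t - w^2 + w*(7 - 4*t)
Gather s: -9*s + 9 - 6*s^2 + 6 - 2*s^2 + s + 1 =-8*s^2 - 8*s + 16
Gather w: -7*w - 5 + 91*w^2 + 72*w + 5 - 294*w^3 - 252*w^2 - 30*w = -294*w^3 - 161*w^2 + 35*w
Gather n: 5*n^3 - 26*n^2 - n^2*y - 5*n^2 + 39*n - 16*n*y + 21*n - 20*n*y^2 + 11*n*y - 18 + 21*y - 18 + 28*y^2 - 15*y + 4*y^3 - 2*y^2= 5*n^3 + n^2*(-y - 31) + n*(-20*y^2 - 5*y + 60) + 4*y^3 + 26*y^2 + 6*y - 36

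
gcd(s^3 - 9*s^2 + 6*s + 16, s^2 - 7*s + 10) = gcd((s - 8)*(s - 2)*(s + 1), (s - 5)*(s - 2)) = s - 2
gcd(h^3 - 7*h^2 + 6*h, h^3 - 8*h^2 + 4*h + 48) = h - 6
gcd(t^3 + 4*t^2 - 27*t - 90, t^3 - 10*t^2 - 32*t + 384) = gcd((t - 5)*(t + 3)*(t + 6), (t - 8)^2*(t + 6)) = t + 6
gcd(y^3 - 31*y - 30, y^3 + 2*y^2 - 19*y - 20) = y^2 + 6*y + 5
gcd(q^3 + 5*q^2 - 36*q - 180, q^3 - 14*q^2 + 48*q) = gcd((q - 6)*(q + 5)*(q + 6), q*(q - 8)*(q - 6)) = q - 6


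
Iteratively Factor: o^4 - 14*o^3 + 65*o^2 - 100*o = (o)*(o^3 - 14*o^2 + 65*o - 100) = o*(o - 5)*(o^2 - 9*o + 20) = o*(o - 5)*(o - 4)*(o - 5)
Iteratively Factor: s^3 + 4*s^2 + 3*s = (s + 1)*(s^2 + 3*s) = s*(s + 1)*(s + 3)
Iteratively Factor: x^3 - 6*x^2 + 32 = (x - 4)*(x^2 - 2*x - 8) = (x - 4)*(x + 2)*(x - 4)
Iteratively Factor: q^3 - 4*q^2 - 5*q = (q - 5)*(q^2 + q) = q*(q - 5)*(q + 1)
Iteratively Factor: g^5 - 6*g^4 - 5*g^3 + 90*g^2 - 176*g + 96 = (g + 4)*(g^4 - 10*g^3 + 35*g^2 - 50*g + 24) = (g - 1)*(g + 4)*(g^3 - 9*g^2 + 26*g - 24) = (g - 4)*(g - 1)*(g + 4)*(g^2 - 5*g + 6) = (g - 4)*(g - 2)*(g - 1)*(g + 4)*(g - 3)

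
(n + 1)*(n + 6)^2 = n^3 + 13*n^2 + 48*n + 36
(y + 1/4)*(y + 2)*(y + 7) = y^3 + 37*y^2/4 + 65*y/4 + 7/2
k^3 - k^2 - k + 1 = (k - 1)^2*(k + 1)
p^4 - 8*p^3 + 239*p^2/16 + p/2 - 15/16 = (p - 5)*(p - 3)*(p - 1/4)*(p + 1/4)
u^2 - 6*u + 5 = (u - 5)*(u - 1)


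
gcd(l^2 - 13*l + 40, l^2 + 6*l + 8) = 1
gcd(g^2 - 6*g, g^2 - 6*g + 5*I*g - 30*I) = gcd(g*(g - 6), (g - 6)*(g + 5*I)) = g - 6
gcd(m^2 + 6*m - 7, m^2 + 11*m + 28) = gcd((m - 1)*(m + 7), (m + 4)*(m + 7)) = m + 7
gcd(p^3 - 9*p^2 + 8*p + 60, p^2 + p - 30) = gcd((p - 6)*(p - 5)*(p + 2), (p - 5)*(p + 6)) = p - 5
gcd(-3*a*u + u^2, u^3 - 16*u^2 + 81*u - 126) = 1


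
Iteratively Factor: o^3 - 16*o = (o + 4)*(o^2 - 4*o) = (o - 4)*(o + 4)*(o)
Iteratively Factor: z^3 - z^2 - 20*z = (z)*(z^2 - z - 20) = z*(z - 5)*(z + 4)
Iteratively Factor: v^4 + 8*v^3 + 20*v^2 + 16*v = (v + 2)*(v^3 + 6*v^2 + 8*v) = (v + 2)*(v + 4)*(v^2 + 2*v) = v*(v + 2)*(v + 4)*(v + 2)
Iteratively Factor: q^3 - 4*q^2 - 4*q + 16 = (q - 4)*(q^2 - 4) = (q - 4)*(q + 2)*(q - 2)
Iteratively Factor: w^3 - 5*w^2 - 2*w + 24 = (w + 2)*(w^2 - 7*w + 12) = (w - 3)*(w + 2)*(w - 4)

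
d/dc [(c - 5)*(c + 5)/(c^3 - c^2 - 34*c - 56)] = (-c^4 + 41*c^2 - 162*c - 850)/(c^6 - 2*c^5 - 67*c^4 - 44*c^3 + 1268*c^2 + 3808*c + 3136)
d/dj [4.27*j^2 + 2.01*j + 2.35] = 8.54*j + 2.01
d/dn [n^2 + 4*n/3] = 2*n + 4/3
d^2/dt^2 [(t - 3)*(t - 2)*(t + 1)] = 6*t - 8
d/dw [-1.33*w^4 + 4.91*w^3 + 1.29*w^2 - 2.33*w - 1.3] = -5.32*w^3 + 14.73*w^2 + 2.58*w - 2.33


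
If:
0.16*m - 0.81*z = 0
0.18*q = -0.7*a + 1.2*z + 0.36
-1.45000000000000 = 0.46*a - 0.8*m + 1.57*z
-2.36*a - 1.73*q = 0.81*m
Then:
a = 8.58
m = 11.02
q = -16.87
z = 2.18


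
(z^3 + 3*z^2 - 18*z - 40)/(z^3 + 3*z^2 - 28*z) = (z^2 + 7*z + 10)/(z*(z + 7))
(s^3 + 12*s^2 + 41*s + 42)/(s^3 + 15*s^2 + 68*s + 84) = (s + 3)/(s + 6)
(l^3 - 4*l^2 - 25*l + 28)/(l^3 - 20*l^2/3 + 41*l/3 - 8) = 3*(l^2 - 3*l - 28)/(3*l^2 - 17*l + 24)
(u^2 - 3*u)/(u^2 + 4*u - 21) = u/(u + 7)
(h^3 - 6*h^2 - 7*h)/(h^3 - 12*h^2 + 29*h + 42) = h/(h - 6)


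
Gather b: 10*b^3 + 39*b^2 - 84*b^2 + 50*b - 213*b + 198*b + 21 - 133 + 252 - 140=10*b^3 - 45*b^2 + 35*b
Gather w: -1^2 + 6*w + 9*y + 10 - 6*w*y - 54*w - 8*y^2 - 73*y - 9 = w*(-6*y - 48) - 8*y^2 - 64*y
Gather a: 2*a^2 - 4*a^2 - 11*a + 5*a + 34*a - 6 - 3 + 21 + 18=-2*a^2 + 28*a + 30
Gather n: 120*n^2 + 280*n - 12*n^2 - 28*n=108*n^2 + 252*n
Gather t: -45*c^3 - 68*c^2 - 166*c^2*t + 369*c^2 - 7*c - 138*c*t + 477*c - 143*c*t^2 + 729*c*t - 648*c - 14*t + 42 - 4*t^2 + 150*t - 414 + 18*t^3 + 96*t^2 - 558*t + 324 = -45*c^3 + 301*c^2 - 178*c + 18*t^3 + t^2*(92 - 143*c) + t*(-166*c^2 + 591*c - 422) - 48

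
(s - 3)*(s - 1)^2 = s^3 - 5*s^2 + 7*s - 3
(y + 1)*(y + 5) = y^2 + 6*y + 5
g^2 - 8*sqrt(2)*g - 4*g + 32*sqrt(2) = (g - 4)*(g - 8*sqrt(2))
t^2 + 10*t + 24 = (t + 4)*(t + 6)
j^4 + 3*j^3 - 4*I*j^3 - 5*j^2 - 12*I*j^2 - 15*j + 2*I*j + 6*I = (j + 3)*(j - 2*I)*(j - I)^2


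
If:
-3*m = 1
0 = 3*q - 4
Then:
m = -1/3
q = 4/3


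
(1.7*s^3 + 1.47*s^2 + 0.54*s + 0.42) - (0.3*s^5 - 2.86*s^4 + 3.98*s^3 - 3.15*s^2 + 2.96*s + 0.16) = -0.3*s^5 + 2.86*s^4 - 2.28*s^3 + 4.62*s^2 - 2.42*s + 0.26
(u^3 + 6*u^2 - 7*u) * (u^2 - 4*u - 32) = u^5 + 2*u^4 - 63*u^3 - 164*u^2 + 224*u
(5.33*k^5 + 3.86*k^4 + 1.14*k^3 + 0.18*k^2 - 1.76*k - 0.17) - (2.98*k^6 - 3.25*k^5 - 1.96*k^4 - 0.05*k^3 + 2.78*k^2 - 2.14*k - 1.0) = -2.98*k^6 + 8.58*k^5 + 5.82*k^4 + 1.19*k^3 - 2.6*k^2 + 0.38*k + 0.83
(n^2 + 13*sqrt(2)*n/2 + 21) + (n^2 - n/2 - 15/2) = 2*n^2 - n/2 + 13*sqrt(2)*n/2 + 27/2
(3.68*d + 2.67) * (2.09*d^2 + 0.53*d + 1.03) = 7.6912*d^3 + 7.5307*d^2 + 5.2055*d + 2.7501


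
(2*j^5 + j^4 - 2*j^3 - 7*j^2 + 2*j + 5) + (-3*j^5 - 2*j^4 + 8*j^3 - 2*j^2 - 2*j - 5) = -j^5 - j^4 + 6*j^3 - 9*j^2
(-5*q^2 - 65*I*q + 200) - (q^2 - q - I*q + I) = -6*q^2 + q - 64*I*q + 200 - I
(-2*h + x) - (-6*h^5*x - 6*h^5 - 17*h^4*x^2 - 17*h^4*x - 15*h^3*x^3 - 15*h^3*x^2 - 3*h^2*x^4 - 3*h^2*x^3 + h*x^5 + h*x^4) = 6*h^5*x + 6*h^5 + 17*h^4*x^2 + 17*h^4*x + 15*h^3*x^3 + 15*h^3*x^2 + 3*h^2*x^4 + 3*h^2*x^3 - h*x^5 - h*x^4 - 2*h + x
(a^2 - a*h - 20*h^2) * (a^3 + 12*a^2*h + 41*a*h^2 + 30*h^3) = a^5 + 11*a^4*h + 9*a^3*h^2 - 251*a^2*h^3 - 850*a*h^4 - 600*h^5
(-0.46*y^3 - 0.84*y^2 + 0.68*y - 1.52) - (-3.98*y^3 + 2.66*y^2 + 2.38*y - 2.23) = 3.52*y^3 - 3.5*y^2 - 1.7*y + 0.71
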